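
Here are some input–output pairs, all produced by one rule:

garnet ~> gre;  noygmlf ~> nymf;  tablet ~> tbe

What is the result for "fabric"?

fbi

Looking at the pairs, the operation is to keep every other character starting from the first (positions 1st, 3rd, 5th, ...).
Doing the same to "fabric": "fbi".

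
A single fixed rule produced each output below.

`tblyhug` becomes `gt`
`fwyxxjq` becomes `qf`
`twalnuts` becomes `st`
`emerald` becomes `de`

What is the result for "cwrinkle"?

ec

Each output is the input with this applied: move the first character to the end, then keep only the last 2 characters.
"cwrinkle" → "wrinklec" → "ec".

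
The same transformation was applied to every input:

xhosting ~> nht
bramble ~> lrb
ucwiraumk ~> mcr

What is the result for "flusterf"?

rlt

Each output is the input with this applied: move the last 2 characters to the front (rotate right by 2), then keep one character in every 3, starting at position 1 (positions 1st, 4th, 7th, ...).
Starting from "flusterf": after the first operation, "rffluste"; after the second, "rlt".
(Check on "bramble": → "lebramb" → "lrb" ✓)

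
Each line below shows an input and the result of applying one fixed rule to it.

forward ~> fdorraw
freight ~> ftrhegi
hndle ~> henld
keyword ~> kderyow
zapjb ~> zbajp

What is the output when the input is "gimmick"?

gkicmim

Rule — take characters alternately from the front and the back (1st, last, 2nd, 2nd-last, ...).
So "gimmick" becomes "gkicmim".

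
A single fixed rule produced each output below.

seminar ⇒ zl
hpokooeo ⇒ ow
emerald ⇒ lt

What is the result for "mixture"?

Rule — shift every letter 7 places forward in the alphabet (wrapping around), then keep only the first 2 characters.
Applying that to "mixture" gives "tp".

tp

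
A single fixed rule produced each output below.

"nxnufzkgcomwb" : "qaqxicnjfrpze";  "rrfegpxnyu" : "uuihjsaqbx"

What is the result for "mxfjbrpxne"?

paimeusaqh

The transformation: shift every letter 3 places forward in the alphabet (wrapping around).
"mxfjbrpxne" → "paimeusaqh".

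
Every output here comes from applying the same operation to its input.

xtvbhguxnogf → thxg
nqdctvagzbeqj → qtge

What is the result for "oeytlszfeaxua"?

The rule is to keep one character in every 3, starting at position 2 (positions 2nd, 5th, 8th, ...).
On "oeytlszfeaxua" that produces "elfx".

elfx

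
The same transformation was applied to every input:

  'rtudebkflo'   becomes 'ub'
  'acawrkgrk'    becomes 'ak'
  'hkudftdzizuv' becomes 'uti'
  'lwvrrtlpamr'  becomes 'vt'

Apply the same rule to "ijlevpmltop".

What's happening: keep one character in every 3, starting at position 3 (positions 3rd, 6th, 9th, ...), then delete the last character.
"ijlevpmltop" → "lpt" → "lp".
(Check on "acawrkgrk": → "akk" → "ak" ✓)

lp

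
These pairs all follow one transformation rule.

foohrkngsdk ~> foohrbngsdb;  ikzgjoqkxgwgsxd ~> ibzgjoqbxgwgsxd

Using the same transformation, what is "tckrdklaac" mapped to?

tcbrdblaac

Looking at the pairs, the operation is to replace every "k" with "b".
So "tckrdklaac" becomes "tcbrdblaac".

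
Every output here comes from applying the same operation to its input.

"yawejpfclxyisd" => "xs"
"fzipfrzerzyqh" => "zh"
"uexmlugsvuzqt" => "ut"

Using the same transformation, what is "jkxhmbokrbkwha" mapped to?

bh

In each case the input is transformed by: keep one character in every 3, starting at position 1 (positions 1st, 4th, 7th, ...), then delete the first 3 characters.
Applying both steps to "jkxhmbokrbkwha": "jhobh", then "bh".
(Check on "uexmlugsvuzqt": → "umgut" → "ut" ✓)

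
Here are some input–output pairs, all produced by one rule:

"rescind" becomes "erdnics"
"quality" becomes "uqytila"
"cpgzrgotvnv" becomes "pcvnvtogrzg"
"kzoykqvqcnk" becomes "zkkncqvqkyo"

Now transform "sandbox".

asxobdn

Rule — move the first 2 characters to the end (rotate left by 2), then reverse the string.
"sandbox" → "asxobdn".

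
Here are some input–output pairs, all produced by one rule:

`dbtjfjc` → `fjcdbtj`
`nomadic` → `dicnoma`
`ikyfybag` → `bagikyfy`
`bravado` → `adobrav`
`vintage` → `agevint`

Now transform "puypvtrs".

In each case the input is transformed by: move the last 3 characters to the front (rotate right by 3).
"puypvtrs" → "trspuypv".

trspuypv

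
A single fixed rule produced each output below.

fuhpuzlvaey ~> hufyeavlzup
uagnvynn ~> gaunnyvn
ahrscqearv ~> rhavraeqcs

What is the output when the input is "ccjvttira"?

jccarittv

The transformation: reverse the string, then move the last 3 characters to the front (rotate right by 3).
For "ccjvttira", step one produces "arittvjcc"; step two turns that into "jccarittv".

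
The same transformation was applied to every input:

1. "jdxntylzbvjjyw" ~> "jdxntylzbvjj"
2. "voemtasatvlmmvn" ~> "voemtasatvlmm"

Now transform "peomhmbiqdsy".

peomhmbiqd

The transformation: delete the last 2 characters.
"peomhmbiqdsy" → "peomhmbiqd".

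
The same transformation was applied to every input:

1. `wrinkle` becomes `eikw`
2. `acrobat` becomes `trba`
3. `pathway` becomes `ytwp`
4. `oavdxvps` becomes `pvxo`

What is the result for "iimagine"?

nmgi

The rule is to keep every other character starting from the first (positions 1st, 3rd, 5th, ...), then swap the first and last characters.
So "iimagine" becomes "nmgi".
(Check on "pathway": → "ptwy" → "ytwp" ✓)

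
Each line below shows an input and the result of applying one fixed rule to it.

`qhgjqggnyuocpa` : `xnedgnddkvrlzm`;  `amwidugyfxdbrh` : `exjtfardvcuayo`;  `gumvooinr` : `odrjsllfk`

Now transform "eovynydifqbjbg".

Looking at the pairs, the operation is to move the last character to the front, then shift every letter 3 places backward in the alphabet (wrapping around).
On "eovynydifqbjbg" that produces "dblsvkvafcnygy".

dblsvkvafcnygy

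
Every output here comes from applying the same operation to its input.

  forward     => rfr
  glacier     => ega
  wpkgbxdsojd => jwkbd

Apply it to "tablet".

What's happening: move the last 3 characters to the front (rotate right by 3), then keep every other character starting from the second (positions 2nd, 4th, 6th, ...).
Starting from "tablet": after the first operation, "lettab"; after the second, "etb".

etb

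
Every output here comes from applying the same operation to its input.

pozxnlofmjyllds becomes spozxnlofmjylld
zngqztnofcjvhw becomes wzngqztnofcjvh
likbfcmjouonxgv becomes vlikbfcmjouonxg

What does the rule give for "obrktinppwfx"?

xobrktinppwf

The pattern: move the last character to the front.
On "obrktinppwfx" that produces "xobrktinppwf".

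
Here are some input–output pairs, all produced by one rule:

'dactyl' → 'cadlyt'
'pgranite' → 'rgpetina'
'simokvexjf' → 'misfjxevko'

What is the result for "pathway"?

What's happening: move the first 3 characters to the end (rotate left by 3), then reverse the string.
For "pathway" the result is "tapyawh".

tapyawh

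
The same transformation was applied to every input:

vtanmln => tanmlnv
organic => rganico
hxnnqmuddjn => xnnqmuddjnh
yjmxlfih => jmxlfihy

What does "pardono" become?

Looking at the pairs, the operation is to move the first character to the end.
For "pardono" the result is "ardonop".

ardonop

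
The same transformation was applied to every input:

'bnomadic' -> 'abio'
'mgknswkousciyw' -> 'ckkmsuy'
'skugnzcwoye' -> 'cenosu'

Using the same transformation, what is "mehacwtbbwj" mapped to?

bchjmt

What's happening: keep every other character starting from the first (positions 1st, 3rd, 5th, ...), then sort the characters into alphabetical order.
On "mehacwtbbwj": the first step gives "mhctbj", and the second then gives "bchjmt".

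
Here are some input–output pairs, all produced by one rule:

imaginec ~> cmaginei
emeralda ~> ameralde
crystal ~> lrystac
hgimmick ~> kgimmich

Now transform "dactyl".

lactyd

Each output is the input with this applied: swap the first and last characters.
So "dactyl" becomes "lactyd".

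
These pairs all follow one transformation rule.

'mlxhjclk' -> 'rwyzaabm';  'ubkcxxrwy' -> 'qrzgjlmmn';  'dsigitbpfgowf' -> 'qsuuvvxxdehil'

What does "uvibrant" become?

The pattern: sort the characters into alphabetical order, then shift every letter 11 places backward in the alphabet (wrapping around).
For "uvibrant", step one produces "abinrtuv"; step two turns that into "pqxcgijk".

pqxcgijk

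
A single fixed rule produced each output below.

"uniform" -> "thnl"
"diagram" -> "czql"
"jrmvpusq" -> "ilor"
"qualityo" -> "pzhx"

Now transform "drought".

cnfs

What's happening: keep every other character starting from the first (positions 1st, 3rd, 5th, ...), then shift every letter 1 place backward in the alphabet (wrapping around).
For "drought", step one produces "dogt"; step two turns that into "cnfs".
(Check on "uniform": → "uiom" → "thnl" ✓)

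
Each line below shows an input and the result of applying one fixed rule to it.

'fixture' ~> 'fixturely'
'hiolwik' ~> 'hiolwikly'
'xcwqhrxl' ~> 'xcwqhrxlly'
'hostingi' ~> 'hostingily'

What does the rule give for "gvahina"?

gvahinaly

Looking at the pairs, the operation is to append "ly".
"gvahina" → "gvahinaly".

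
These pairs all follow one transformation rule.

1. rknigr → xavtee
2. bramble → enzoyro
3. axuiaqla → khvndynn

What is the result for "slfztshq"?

ysmgfudf

Rule — shift every letter 13 places forward in the alphabet (wrapping around) — i.e. ROT13, then move the first character to the end.
For "slfztshq", step one produces "fysmgfud"; step two turns that into "ysmgfudf".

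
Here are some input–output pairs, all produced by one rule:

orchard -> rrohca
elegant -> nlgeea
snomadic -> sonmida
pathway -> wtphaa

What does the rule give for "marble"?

The rule is to delete the last character, then sort the characters into reverse alphabetical order.
Applying both steps to "marble": "marbl", then "rmlba".

rmlba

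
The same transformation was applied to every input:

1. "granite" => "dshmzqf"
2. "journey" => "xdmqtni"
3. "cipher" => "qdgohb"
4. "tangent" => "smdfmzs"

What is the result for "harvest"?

srduqzg

Rule — reverse the string, then shift every letter 1 place backward in the alphabet (wrapping around).
Starting from "harvest": after the first operation, "tsevrah"; after the second, "srduqzg".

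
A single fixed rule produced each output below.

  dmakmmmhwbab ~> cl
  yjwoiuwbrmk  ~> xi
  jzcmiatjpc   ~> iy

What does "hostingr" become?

What's happening: shift every letter 1 place backward in the alphabet (wrapping around), then keep only the first 2 characters.
Applying both steps to "hostingr": "gnrshmfq", then "gn".
(Check on "jzcmiatjpc": → "iyblhzsiob" → "iy" ✓)

gn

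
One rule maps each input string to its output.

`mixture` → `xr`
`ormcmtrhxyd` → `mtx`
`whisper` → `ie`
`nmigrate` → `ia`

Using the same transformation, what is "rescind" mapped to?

sn

In each case the input is transformed by: keep one character in every 3, starting at position 3 (positions 3rd, 6th, 9th, ...).
So "rescind" becomes "sn".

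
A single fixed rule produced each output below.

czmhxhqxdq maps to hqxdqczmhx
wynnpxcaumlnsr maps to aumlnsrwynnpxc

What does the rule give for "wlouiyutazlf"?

Looking at the pairs, the operation is to swap the front and back halves of the string.
On "wlouiyutazlf" that produces "utazlfwlouiy".

utazlfwlouiy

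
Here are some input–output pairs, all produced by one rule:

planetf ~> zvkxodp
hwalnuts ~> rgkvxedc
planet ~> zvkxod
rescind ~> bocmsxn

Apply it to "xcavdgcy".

The pattern: shift every letter 10 places forward in the alphabet (wrapping around).
Doing the same to "xcavdgcy": "hmkfnqmi".

hmkfnqmi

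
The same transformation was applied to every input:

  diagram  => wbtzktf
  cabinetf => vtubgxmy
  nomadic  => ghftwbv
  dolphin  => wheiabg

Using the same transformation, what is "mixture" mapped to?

Each output is the input with this applied: shift every letter 7 places backward in the alphabet (wrapping around).
So "mixture" becomes "fbqmnkx".

fbqmnkx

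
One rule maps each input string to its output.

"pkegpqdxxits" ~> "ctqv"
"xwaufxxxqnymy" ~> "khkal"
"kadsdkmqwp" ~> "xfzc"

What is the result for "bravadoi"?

What's happening: keep one character in every 3, starting at position 1 (positions 1st, 4th, 7th, ...), then shift every letter 13 places forward in the alphabet (wrapping around) — i.e. ROT13.
On "bravadoi" that produces "oib".

oib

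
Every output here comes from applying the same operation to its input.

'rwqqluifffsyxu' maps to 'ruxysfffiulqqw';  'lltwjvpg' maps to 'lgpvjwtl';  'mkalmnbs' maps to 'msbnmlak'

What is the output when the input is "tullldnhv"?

The pattern: move the first character to the end, then reverse the string.
On "tullldnhv" that produces "tvhndlllu".

tvhndlllu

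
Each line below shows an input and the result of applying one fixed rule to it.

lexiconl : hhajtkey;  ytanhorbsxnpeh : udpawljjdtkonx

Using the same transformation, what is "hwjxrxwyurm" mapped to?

The pattern: shift every letter 4 places backward in the alphabet (wrapping around), then take characters alternately from the front and the back (1st, last, 2nd, 2nd-last, ...).
Applying both steps to "hwjxrxwyurm": "dsftntsuqni", then "disnfqtunst".
(Check on "ytanhorbsxnpeh": → "upwjdknxotjlad" → "udpawljjdtkonx" ✓)

disnfqtunst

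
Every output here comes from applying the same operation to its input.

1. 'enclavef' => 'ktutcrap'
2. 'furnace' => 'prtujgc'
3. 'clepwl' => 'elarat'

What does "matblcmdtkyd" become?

znsbpiqarbsi

Each output is the input with this applied: shift every letter 11 places backward in the alphabet (wrapping around), then move the last 3 characters to the front (rotate right by 3).
"matblcmdtkyd" → "bpiqarbsizns" → "znsbpiqarbsi".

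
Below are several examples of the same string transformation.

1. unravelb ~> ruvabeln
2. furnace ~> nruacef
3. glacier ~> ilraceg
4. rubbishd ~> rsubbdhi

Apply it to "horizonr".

Rule — sort the characters into alphabetical order, then move the last 3 characters to the front (rotate right by 3).
On "horizonr" that produces "rrzhinoo".
(Check on "rubbishd": → "bbdhirsu" → "rsubbdhi" ✓)

rrzhinoo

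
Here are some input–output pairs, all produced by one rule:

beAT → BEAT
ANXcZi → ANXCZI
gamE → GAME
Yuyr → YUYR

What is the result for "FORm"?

FORM

The transformation: convert every letter to uppercase.
"FORm" → "FORM".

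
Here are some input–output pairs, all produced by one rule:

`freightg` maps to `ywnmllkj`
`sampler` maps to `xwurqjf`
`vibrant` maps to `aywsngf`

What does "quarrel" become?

zwwvqjf

In each case the input is transformed by: sort the characters into reverse alphabetical order, then shift every letter 5 places forward in the alphabet (wrapping around).
Working it through for "quarrel": intermediate "urrqlea", final "zwwvqjf".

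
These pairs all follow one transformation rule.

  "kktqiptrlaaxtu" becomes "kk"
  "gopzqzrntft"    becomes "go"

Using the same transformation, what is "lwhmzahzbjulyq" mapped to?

The pattern: keep only the first 2 characters.
On "lwhmzahzbjulyq" that produces "lw".

lw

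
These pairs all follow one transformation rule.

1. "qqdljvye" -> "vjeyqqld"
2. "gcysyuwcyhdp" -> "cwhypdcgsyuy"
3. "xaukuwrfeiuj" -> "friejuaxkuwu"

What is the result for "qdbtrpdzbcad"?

The rule is to swap the front and back halves of the string, then swap each adjacent pair of characters (1↔2, 3↔4, ...).
On "qdbtrpdzbcad": the first step gives "dzbcadqdbtrp", and the second then gives "zdcbdadqtbpr".

zdcbdadqtbpr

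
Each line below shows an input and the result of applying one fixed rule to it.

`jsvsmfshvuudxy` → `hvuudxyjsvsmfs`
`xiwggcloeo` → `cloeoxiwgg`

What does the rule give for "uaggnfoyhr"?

foyhruaggn

Rule — swap the front and back halves of the string.
Doing the same to "uaggnfoyhr": "foyhruaggn".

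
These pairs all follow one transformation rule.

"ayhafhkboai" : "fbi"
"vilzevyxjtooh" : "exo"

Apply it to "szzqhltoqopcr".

hop

The rule is to delete the first 2 characters, then keep one character in every 3, starting at position 3 (positions 3rd, 6th, 9th, ...).
Starting from "szzqhltoqopcr": after the first operation, "zqhltoqopcr"; after the second, "hop".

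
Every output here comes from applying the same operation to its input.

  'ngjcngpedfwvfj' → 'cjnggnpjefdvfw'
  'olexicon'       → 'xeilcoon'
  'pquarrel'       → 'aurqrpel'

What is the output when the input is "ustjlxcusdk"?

The rule is to move the first 3 characters to the end (rotate left by 3), then take characters alternately from the front and the back (1st, last, 2nd, 2nd-last, ...).
On "ustjlxcusdk": the first step gives "jlxcusdkust", and the second then gives "jtlsxuckuds".

jtlsxuckuds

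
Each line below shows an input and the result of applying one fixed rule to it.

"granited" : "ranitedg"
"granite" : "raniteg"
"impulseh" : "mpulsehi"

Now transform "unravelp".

The transformation: move the first character to the end.
For "unravelp" the result is "nravelpu".

nravelpu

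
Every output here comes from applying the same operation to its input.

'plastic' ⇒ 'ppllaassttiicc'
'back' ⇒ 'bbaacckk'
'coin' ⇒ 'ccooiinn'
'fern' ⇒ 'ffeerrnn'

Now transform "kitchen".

kkiittcchheenn

Looking at the pairs, the operation is to double every character.
Doing the same to "kitchen": "kkiittcchheenn".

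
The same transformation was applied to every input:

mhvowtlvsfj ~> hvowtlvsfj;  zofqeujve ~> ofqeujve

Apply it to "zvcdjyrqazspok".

vcdjyrqazspok

The pattern: delete the first character.
Doing the same to "zvcdjyrqazspok": "vcdjyrqazspok".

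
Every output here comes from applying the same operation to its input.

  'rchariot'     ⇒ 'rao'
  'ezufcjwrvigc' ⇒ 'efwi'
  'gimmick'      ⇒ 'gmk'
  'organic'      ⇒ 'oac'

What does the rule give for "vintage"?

The pattern: keep one character in every 3, starting at position 1 (positions 1st, 4th, 7th, ...).
Doing the same to "vintage": "vte".

vte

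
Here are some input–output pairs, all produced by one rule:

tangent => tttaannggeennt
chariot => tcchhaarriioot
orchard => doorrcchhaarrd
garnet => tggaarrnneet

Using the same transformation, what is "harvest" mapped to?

thhaarrvveesst

The pattern: double every character, then move the last character to the front.
On "harvest": the first step gives "hhaarrvveesstt", and the second then gives "thhaarrvveesst".
(Check on "tangent": → "ttaannggeenntt" → "tttaannggeennt" ✓)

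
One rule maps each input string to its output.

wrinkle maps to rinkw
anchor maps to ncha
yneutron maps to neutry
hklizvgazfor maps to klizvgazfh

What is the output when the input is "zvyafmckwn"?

vyafmckz

Looking at the pairs, the operation is to delete the last 2 characters, then move the first character to the end.
So "zvyafmckwn" becomes "vyafmckz".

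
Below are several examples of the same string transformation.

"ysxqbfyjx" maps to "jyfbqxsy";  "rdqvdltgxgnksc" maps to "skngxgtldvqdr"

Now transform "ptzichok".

Rule — delete the last character, then reverse the string.
Applying both steps to "ptzichok": "ptzicho", then "ohciztp".

ohciztp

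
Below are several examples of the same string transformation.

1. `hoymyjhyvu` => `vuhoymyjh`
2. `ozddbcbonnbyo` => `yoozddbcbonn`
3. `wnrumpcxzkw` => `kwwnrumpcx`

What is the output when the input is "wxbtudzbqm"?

The pattern: move the last 2 characters to the front (rotate right by 2), then delete the last character.
Applying both steps to "wxbtudzbqm": "qmwxbtudzb", then "qmwxbtudz".

qmwxbtudz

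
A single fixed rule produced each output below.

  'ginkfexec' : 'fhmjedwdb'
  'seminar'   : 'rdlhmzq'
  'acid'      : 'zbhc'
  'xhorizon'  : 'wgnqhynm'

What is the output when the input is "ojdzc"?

The rule is to shift every letter 1 place backward in the alphabet (wrapping around).
So "ojdzc" becomes "nicyb".

nicyb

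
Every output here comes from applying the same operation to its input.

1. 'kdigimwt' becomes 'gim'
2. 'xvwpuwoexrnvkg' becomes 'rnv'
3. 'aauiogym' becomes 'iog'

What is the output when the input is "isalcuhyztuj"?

yzt

The pattern: delete the last 2 characters, then keep only the last 3 characters.
Starting from "isalcuhyztuj": after the first operation, "isalcuhyzt"; after the second, "yzt".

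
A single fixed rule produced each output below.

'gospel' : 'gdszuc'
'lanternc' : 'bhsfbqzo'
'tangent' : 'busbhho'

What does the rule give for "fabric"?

The pattern: shift every letter 12 places backward in the alphabet (wrapping around), then move the first 2 characters to the end (rotate left by 2).
Applying that to "fabric" gives "pfwqto".
(Check on "lanternc": → "zobhsfbq" → "bhsfbqzo" ✓)

pfwqto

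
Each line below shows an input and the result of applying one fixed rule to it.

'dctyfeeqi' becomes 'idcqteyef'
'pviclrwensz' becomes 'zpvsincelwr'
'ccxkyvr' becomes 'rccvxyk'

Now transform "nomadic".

Each output is the input with this applied: swap the first and last characters, then take characters alternately from the front and the back (1st, last, 2nd, 2nd-last, ...).
Applying both steps to "nomadic": "comadin", then "cnoimda".

cnoimda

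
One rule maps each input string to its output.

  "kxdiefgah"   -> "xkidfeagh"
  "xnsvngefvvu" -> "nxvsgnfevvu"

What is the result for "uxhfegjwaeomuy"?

The pattern: swap each adjacent pair of characters (1↔2, 3↔4, ...).
On "uxhfegjwaeomuy" that produces "xufhgewjeamoyu".

xufhgewjeamoyu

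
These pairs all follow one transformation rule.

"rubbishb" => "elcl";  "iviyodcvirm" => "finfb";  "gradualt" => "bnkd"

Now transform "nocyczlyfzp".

yijij

What's happening: shift every letter 10 places forward in the alphabet (wrapping around), then keep every other character starting from the second (positions 2nd, 4th, 6th, ...).
Working it through for "nocyczlyfzp": intermediate "xymimjvipjz", final "yijij".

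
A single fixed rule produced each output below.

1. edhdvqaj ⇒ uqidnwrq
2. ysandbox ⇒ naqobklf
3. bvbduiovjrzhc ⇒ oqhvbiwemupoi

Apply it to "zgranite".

enavgrmt

Looking at the pairs, the operation is to shift every letter 13 places forward in the alphabet (wrapping around) — i.e. ROT13, then move the first 2 characters to the end (rotate left by 2).
"zgranite" → "mtenavgr" → "enavgrmt".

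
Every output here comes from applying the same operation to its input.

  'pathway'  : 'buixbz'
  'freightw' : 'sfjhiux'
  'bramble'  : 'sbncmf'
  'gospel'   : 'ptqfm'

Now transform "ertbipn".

sucjqo

The pattern: delete the first character, then shift every letter 1 place forward in the alphabet (wrapping around).
Starting from "ertbipn": after the first operation, "rtbipn"; after the second, "sucjqo".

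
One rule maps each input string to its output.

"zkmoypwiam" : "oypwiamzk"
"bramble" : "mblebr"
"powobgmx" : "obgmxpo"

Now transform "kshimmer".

In each case the input is transformed by: move the first 2 characters to the end (rotate left by 2), then delete the first character.
Applying both steps to "kshimmer": "himmerks", then "immerks".

immerks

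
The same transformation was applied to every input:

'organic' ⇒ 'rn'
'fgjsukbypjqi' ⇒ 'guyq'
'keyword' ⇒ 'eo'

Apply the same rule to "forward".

The rule is to keep one character in every 3, starting at position 2 (positions 2nd, 5th, 8th, ...).
So "forward" becomes "oa".

oa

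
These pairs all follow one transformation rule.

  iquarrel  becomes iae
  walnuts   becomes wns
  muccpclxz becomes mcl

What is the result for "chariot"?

crt

The pattern: keep one character in every 3, starting at position 1 (positions 1st, 4th, 7th, ...).
Doing the same to "chariot": "crt".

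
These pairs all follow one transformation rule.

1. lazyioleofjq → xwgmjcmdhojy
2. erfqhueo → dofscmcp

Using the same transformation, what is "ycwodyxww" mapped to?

umbwvuuwa

The transformation: shift every letter 2 places backward in the alphabet (wrapping around), then move the first 2 characters to the end (rotate left by 2).
"ycwodyxww" → "waumbwvuu" → "umbwvuuwa".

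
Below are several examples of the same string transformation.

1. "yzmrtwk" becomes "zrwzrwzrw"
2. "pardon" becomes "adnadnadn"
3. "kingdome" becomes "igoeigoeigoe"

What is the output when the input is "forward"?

owrowrowr

The transformation: keep every other character starting from the second (positions 2nd, 4th, 6th, ...), then write the whole string 3 times in a row.
Starting from "forward": after the first operation, "owr"; after the second, "owrowrowr".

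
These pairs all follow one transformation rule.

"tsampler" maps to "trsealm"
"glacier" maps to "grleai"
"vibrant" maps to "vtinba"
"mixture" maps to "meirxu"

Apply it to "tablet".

The transformation: take characters alternately from the front and the back (1st, last, 2nd, 2nd-last, ...), then delete the last character.
Applying both steps to "tablet": "ttaebl", then "ttaeb".

ttaeb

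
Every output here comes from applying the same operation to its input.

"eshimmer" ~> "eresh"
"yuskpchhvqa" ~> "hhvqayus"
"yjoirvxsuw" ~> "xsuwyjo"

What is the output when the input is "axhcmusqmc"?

The transformation: move the first 3 characters to the end (rotate left by 3), then delete the first 3 characters.
Doing the same to "axhcmusqmc": "sqmcaxh".
(Check on "eshimmer": → "immeresh" → "eresh" ✓)

sqmcaxh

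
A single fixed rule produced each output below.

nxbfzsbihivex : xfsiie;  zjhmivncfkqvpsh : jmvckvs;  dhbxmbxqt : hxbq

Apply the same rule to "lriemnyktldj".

Rule — keep every other character starting from the second (positions 2nd, 4th, 6th, ...).
Applying that to "lriemnyktldj" gives "renklj".

renklj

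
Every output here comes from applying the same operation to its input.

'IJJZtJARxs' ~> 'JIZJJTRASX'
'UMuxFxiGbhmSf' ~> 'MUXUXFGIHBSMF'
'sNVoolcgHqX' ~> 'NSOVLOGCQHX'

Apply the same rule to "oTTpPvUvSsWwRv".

Looking at the pairs, the operation is to swap each adjacent pair of characters (1↔2, 3↔4, ...), then convert every letter to uppercase.
"oTTpPvUvSsWwRv" → "TopTvPvUsSwWvR" → "TOPTVPVUSSWWVR".

TOPTVPVUSSWWVR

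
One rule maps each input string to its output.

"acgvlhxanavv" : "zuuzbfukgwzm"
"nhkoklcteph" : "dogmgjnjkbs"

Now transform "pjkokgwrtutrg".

sqfoijnjfvqst

The rule is to shift every letter 1 place backward in the alphabet (wrapping around), then move the last 3 characters to the front (rotate right by 3).
For "pjkokgwrtutrg" the result is "sqfoijnjfvqst".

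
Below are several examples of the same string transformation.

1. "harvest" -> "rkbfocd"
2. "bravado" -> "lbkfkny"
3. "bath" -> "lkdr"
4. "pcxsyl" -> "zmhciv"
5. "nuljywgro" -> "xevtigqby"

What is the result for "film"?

psvw

The pattern: shift every letter 10 places forward in the alphabet (wrapping around).
So "film" becomes "psvw".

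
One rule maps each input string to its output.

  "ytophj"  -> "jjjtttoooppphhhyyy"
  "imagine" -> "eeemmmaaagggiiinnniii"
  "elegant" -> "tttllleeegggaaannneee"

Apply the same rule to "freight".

What's happening: swap the first and last characters, then repeat every character 3 times.
Starting from "freight": after the first operation, "treighf"; after the second, "tttrrreeeiiiggghhhfff".

tttrrreeeiiiggghhhfff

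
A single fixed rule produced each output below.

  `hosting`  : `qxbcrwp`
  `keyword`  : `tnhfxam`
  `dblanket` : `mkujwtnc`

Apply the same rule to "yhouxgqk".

In each case the input is transformed by: shift every letter 9 places forward in the alphabet (wrapping around).
Applying that to "yhouxgqk" gives "hqxdgpzt".

hqxdgpzt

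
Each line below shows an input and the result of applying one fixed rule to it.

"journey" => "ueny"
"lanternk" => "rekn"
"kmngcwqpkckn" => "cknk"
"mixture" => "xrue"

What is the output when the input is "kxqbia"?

bqai

The pattern: swap each adjacent pair of characters (1↔2, 3↔4, ...), then keep only the last 4 characters.
Starting from "kxqbia": after the first operation, "xkbqai"; after the second, "bqai".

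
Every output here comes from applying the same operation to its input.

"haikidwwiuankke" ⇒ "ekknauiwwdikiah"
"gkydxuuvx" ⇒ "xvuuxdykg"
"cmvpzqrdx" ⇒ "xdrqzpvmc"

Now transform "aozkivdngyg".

The rule is to reverse the string.
"aozkivdngyg" → "gygndvikzoa".

gygndvikzoa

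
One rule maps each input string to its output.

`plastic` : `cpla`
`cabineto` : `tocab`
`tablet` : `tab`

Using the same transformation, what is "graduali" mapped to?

Looking at the pairs, the operation is to move the first 3 characters to the end (rotate left by 3), then delete the first 3 characters.
"graduali" → "dualigra" → "ligra".

ligra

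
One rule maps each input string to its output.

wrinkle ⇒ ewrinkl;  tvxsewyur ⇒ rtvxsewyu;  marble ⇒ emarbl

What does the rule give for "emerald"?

demeral

In each case the input is transformed by: move the last character to the front.
On "emerald" that produces "demeral".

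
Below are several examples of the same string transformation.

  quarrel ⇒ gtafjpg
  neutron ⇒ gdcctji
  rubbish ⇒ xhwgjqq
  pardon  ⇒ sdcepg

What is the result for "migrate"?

The rule is to shift every letter 11 places backward in the alphabet (wrapping around), then move the last 3 characters to the front (rotate right by 3).
Working it through for "migrate": intermediate "bxvgpit", final "pitbxvg".
(Check on "rubbish": → "gjqqxhw" → "xhwgjqq" ✓)

pitbxvg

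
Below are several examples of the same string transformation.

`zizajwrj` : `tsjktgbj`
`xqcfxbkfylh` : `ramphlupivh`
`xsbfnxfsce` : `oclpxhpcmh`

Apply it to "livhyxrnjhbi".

ssfrihbxtrlv

Each output is the input with this applied: swap the first and last characters, then shift every letter 10 places forward in the alphabet (wrapping around).
Working it through for "livhyxrnjhbi": intermediate "iivhyxrnjhbl", final "ssfrihbxtrlv".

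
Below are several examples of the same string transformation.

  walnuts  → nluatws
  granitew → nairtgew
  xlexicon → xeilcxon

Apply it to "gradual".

dauragl

The pattern: move the first 3 characters to the end (rotate left by 3), then take characters alternately from the front and the back (1st, last, 2nd, 2nd-last, ...).
"gradual" → "dauragl".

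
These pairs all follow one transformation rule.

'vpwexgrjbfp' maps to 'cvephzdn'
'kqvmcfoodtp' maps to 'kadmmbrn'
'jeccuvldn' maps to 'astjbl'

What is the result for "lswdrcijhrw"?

Each output is the input with this applied: delete the first 3 characters, then shift every letter 2 places backward in the alphabet (wrapping around).
"lswdrcijhrw" → "bpaghfpu".

bpaghfpu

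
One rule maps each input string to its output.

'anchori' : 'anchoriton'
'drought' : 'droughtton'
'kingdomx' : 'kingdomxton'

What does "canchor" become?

canchorton

The transformation: append "ton".
On "canchor" that produces "canchorton".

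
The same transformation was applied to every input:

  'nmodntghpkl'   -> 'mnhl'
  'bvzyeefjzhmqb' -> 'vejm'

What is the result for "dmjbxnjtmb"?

The rule is to keep one character in every 3, starting at position 2 (positions 2nd, 5th, 8th, ...).
Doing the same to "dmjbxnjtmb": "mxt".

mxt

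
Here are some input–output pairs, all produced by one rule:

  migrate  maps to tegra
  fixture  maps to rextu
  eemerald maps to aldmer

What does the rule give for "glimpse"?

Rule — delete the first 2 characters, then move the first 3 characters to the end (rotate left by 3).
Working it through for "glimpse": intermediate "impse", final "seimp".

seimp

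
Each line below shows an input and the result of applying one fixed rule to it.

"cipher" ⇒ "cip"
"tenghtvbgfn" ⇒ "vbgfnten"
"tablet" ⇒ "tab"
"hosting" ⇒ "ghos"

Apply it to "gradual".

lgra

The transformation: move the first 3 characters to the end (rotate left by 3), then delete the first 3 characters.
So "gradual" becomes "lgra".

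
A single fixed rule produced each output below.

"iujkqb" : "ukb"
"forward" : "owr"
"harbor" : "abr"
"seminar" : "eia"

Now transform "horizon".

Each output is the input with this applied: keep every other character starting from the second (positions 2nd, 4th, 6th, ...).
"horizon" → "oio".

oio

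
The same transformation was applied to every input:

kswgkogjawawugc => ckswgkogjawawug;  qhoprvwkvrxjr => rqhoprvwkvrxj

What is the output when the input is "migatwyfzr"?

rmigatwyfz

What's happening: move the last character to the front.
"migatwyfzr" → "rmigatwyfz".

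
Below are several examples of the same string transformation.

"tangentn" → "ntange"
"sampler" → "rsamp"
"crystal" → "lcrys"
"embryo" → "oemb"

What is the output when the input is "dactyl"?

Looking at the pairs, the operation is to move the last 3 characters to the front (rotate right by 3), then delete the first 2 characters.
"dactyl" → "tyldac" → "ldac".
(Check on "tangentn": → "ntntange" → "ntange" ✓)

ldac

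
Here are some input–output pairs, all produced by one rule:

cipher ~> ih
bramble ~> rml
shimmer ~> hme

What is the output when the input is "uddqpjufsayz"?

dqjfa

What's happening: delete the last character, then keep every other character starting from the second (positions 2nd, 4th, 6th, ...).
So "uddqpjufsayz" becomes "dqjfa".
(Check on "bramble": → "brambl" → "rml" ✓)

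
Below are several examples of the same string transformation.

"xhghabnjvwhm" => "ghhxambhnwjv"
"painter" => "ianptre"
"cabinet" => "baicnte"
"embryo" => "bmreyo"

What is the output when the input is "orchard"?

crhoadr

Looking at the pairs, the operation is to move the first 2 characters to the end (rotate left by 2), then take characters alternately from the front and the back (1st, last, 2nd, 2nd-last, ...).
For "orchard" the result is "crhoadr".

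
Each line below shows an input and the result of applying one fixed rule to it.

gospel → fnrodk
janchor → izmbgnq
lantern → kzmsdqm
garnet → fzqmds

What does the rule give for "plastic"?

What's happening: shift every letter 1 place backward in the alphabet (wrapping around).
Applying that to "plastic" gives "okzrshb".

okzrshb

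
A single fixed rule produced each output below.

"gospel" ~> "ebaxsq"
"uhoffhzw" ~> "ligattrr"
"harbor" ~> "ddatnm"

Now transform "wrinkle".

idzxwuq

Looking at the pairs, the operation is to sort the characters into reverse alphabetical order, then shift every letter 12 places forward in the alphabet (wrapping around).
Doing the same to "wrinkle": "idzxwuq".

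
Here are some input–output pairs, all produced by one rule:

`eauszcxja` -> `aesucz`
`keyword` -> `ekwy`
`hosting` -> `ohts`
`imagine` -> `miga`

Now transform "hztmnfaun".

What's happening: swap each adjacent pair of characters (1↔2, 3↔4, ...), then delete the last 3 characters.
Applying that to "hztmnfaun" gives "zhmtfn".

zhmtfn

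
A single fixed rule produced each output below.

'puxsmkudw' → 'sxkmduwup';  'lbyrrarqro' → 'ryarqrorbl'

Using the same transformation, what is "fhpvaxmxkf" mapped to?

The transformation: swap each adjacent pair of characters (1↔2, 3↔4, ...), then move the first 2 characters to the end (rotate left by 2).
Working it through for "fhpvaxmxkf": intermediate "hfvpxaxmfk", final "vpxaxmfkhf".

vpxaxmfkhf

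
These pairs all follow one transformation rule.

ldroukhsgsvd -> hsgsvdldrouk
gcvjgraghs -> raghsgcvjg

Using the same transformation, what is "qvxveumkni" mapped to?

Rule — swap the front and back halves of the string.
On "qvxveumkni" that produces "umkniqvxve".

umkniqvxve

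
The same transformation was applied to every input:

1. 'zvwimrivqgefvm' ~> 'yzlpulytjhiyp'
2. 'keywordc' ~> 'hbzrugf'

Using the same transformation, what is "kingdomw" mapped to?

lqjgrpz

Each output is the input with this applied: delete the first character, then shift every letter 3 places forward in the alphabet (wrapping around).
"kingdomw" → "ingdomw" → "lqjgrpz".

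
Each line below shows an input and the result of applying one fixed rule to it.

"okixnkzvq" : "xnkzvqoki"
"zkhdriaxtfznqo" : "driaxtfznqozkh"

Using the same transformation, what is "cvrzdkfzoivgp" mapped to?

zdkfzoivgpcvr

The rule is to move the first 3 characters to the end (rotate left by 3).
"cvrzdkfzoivgp" → "zdkfzoivgpcvr".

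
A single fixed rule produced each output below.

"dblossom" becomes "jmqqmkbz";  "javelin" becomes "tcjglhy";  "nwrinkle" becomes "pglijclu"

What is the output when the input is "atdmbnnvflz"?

What's happening: shift every letter 2 places backward in the alphabet (wrapping around), then move the first 2 characters to the end (rotate left by 2).
On "atdmbnnvflz": the first step gives "yrbkzlltdjx", and the second then gives "bkzlltdjxyr".
(Check on "nwrinkle": → "lupglijc" → "pglijclu" ✓)

bkzlltdjxyr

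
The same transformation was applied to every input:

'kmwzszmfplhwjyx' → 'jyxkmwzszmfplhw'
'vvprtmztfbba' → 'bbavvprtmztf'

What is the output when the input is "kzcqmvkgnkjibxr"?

bxrkzcqmvkgnkji

Each output is the input with this applied: move the last 3 characters to the front (rotate right by 3).
For "kzcqmvkgnkjibxr" the result is "bxrkzcqmvkgnkji".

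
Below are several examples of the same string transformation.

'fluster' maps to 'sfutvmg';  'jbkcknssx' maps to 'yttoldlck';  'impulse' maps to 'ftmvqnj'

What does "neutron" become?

Rule — reverse the string, then shift every letter 1 place forward in the alphabet (wrapping around).
Working it through for "neutron": intermediate "nortuen", final "opsuvfo".

opsuvfo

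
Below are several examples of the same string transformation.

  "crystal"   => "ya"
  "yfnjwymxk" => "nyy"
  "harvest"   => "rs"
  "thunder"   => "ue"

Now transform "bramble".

al

In each case the input is transformed by: swap the first and last characters, then keep one character in every 3, starting at position 3 (positions 3rd, 6th, 9th, ...).
On "bramble": the first step gives "eramblb", and the second then gives "al".
(Check on "crystal": → "lrystac" → "ya" ✓)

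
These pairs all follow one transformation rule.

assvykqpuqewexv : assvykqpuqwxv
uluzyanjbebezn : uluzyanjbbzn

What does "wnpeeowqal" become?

In each case the input is transformed by: remove every "e".
So "wnpeeowqal" becomes "wnpowqal".

wnpowqal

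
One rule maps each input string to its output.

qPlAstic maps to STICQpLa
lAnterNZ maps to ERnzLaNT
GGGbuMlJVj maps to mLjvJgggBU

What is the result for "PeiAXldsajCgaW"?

Each output is the input with this applied: swap the front and back halves of the string, then flip the case of every letter.
On "PeiAXldsajCgaW": the first step gives "sajCgaWPeiAXld", and the second then gives "SAJcGAwpEIaxLD".
(Check on "lAnterNZ": → "erNZlAnt" → "ERnzLaNT" ✓)

SAJcGAwpEIaxLD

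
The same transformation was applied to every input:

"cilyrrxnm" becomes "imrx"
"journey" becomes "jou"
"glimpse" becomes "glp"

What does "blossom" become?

What's happening: sort the characters into alphabetical order, then keep every other character starting from the second (positions 2nd, 4th, 6th, ...).
So "blossom" becomes "los".
(Check on "glimpse": → "egilmps" → "glp" ✓)

los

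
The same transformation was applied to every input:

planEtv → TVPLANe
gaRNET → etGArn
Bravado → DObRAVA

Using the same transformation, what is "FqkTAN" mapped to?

anfQKt

Rule — flip the case of every letter, then move the last 2 characters to the front (rotate right by 2).
"FqkTAN" → "fQKtan" → "anfQKt".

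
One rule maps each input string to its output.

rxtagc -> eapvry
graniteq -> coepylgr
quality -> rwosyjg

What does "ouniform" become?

pkmslgdm

The rule is to move the last 2 characters to the front (rotate right by 2), then shift every letter 2 places backward in the alphabet (wrapping around).
For "ouniform", step one produces "rmounifo"; step two turns that into "pkmslgdm".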